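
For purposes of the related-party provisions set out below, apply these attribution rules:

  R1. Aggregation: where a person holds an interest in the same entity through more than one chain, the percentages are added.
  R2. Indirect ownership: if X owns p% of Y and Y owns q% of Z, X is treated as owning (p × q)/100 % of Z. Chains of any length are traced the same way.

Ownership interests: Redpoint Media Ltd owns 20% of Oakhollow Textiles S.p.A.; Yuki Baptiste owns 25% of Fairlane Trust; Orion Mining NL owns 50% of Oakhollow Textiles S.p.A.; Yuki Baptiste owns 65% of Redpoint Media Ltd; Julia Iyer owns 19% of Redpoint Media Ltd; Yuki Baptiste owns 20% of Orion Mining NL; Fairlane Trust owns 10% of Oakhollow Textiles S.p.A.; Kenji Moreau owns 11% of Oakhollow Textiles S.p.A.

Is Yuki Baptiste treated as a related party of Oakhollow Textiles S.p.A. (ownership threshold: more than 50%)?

Chain via Redpoint Media Ltd (R2): 65% × 20% = 13% of Oakhollow Textiles S.p.A.
Chain via Orion Mining NL (R2): 20% × 50% = 10% of Oakhollow Textiles S.p.A.
Chain via Fairlane Trust (R2): 25% × 10% = 2.5% of Oakhollow Textiles S.p.A.
Aggregating (R1): 13% + 10% + 2.5% = 25.5%.
25.5% does not exceed the 50% threshold, so Yuki is not a related party to Oakhollow Textiles S.p.A.

No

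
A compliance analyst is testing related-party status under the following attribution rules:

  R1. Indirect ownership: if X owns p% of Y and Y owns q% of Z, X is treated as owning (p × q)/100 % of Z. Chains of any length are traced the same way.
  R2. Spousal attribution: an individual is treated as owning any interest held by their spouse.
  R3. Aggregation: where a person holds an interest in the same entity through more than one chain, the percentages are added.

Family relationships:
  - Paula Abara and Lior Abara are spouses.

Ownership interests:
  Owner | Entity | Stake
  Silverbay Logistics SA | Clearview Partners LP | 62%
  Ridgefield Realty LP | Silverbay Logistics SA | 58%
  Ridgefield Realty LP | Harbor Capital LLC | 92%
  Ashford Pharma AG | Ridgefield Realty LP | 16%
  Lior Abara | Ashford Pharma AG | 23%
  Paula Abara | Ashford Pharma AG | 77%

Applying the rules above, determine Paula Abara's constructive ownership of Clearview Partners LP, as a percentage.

By spousal attribution (R2), Paula Abara is treated as also owning Lior Abara's interest in Ashford Pharma AG, giving 77% + 23% = 100%.
Chain via Ashford Pharma AG → Ridgefield Realty LP → Silverbay Logistics SA (R1): 100% × 16% × 58% × 62% = 5.7536% of Clearview Partners LP.

5.7536%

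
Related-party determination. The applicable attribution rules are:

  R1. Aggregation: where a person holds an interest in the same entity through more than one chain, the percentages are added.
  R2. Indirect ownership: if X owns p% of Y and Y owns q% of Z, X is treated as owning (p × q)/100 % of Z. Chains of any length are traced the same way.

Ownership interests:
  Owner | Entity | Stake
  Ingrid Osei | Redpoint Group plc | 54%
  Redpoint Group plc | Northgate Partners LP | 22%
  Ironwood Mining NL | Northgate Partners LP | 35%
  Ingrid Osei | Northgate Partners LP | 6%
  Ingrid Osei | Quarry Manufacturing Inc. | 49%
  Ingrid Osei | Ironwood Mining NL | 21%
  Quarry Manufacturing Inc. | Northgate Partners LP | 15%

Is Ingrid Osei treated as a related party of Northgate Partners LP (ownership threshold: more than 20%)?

Yes

Chain via Redpoint Group plc (R2): 54% × 22% = 11.88% of Northgate Partners LP.
Chain via Quarry Manufacturing Inc. (R2): 49% × 15% = 7.35% of Northgate Partners LP.
Chain via Ironwood Mining NL (R2): 21% × 35% = 7.35% of Northgate Partners LP.
Direct interest in Northgate Partners LP: 6%.
Aggregating (R1): 11.88% + 7.35% + 7.35% + 6% = 32.58%.
32.58% exceeds the 20% threshold, so Ingrid is a related party to Northgate Partners LP.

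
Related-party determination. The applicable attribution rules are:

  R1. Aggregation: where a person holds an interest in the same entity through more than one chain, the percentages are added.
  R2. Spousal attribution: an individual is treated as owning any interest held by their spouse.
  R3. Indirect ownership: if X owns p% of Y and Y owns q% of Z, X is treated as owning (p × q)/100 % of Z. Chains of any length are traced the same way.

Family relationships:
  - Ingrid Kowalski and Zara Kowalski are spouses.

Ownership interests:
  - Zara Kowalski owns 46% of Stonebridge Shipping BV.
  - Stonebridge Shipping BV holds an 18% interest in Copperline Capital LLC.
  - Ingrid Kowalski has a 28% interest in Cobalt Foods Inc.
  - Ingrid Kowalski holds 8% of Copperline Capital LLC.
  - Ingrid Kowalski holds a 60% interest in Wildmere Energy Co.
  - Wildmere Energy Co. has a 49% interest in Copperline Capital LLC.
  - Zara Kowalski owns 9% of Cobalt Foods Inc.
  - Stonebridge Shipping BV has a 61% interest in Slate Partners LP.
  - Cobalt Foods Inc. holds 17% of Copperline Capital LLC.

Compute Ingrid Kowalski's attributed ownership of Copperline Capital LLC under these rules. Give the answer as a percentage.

51.97%

By spousal attribution (R2), Ingrid Kowalski is treated as also owning Zara Kowalski's interest in Cobalt Foods Inc, giving 28% + 9% = 37%.
By spousal attribution (R2), Ingrid Kowalski is treated as owning Zara Kowalski's 46% interest in Stonebridge Shipping BV.
Chain via Cobalt Foods Inc. (R3): 37% × 17% = 6.29% of Copperline Capital LLC.
Chain via Wildmere Energy Co. (R3): 60% × 49% = 29.4% of Copperline Capital LLC.
Direct interest in Copperline Capital LLC: 8%.
Chain via Stonebridge Shipping BV (R3): 46% × 18% = 8.28% of Copperline Capital LLC.
Aggregating (R1): 6.29% + 29.4% + 8% + 8.28% = 51.97%.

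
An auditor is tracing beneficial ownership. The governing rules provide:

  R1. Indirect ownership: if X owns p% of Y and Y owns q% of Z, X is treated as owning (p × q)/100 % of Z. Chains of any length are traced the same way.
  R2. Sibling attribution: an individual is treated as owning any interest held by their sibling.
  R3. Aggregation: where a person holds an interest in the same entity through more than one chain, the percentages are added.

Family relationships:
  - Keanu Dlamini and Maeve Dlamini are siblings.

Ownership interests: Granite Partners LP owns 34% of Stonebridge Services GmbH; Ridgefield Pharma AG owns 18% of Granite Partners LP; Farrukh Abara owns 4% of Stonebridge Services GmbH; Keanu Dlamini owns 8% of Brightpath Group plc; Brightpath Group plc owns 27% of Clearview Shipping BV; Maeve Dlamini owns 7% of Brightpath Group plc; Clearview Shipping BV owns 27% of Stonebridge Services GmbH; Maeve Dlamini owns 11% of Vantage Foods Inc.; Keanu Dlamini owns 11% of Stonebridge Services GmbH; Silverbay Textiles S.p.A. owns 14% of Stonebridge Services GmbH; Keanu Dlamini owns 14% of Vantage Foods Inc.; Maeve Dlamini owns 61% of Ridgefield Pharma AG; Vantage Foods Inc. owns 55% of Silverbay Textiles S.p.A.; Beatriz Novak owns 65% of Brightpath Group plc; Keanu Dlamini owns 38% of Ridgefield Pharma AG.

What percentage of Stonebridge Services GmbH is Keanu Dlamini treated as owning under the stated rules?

20.0773%

By sibling attribution (R2), Keanu Dlamini is treated as also owning Maeve Dlamini's interest in Ridgefield Pharma AG, giving 38% + 61% = 99%.
By sibling attribution (R2), Keanu Dlamini is treated as also owning Maeve Dlamini's interest in Brightpath Group plc, giving 8% + 7% = 15%.
By sibling attribution (R2), Keanu Dlamini is treated as also owning Maeve Dlamini's interest in Vantage Foods Inc, giving 14% + 11% = 25%.
Chain via Ridgefield Pharma AG → Granite Partners LP (R1): 99% × 18% × 34% = 6.0588% of Stonebridge Services GmbH.
Chain via Brightpath Group plc → Clearview Shipping BV (R1): 15% × 27% × 27% = 1.0935% of Stonebridge Services GmbH.
Chain via Vantage Foods Inc. → Silverbay Textiles S.p.A. (R1): 25% × 55% × 14% = 1.925% of Stonebridge Services GmbH.
Direct interest in Stonebridge Services GmbH: 11%.
Aggregating (R3): 6.0588% + 1.0935% + 1.925% + 11% = 20.0773%.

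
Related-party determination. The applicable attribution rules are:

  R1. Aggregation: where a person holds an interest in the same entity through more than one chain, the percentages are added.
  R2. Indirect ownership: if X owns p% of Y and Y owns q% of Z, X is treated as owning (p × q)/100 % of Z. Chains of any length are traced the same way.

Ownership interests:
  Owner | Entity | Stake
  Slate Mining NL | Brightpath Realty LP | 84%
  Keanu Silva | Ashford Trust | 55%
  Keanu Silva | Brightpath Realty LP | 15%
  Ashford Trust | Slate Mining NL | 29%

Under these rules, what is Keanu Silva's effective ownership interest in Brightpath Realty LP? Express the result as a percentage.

28.398%

Chain via Ashford Trust → Slate Mining NL (R2): 55% × 29% × 84% = 13.398% of Brightpath Realty LP.
Direct interest in Brightpath Realty LP: 15%.
Aggregating (R1): 13.398% + 15% = 28.398%.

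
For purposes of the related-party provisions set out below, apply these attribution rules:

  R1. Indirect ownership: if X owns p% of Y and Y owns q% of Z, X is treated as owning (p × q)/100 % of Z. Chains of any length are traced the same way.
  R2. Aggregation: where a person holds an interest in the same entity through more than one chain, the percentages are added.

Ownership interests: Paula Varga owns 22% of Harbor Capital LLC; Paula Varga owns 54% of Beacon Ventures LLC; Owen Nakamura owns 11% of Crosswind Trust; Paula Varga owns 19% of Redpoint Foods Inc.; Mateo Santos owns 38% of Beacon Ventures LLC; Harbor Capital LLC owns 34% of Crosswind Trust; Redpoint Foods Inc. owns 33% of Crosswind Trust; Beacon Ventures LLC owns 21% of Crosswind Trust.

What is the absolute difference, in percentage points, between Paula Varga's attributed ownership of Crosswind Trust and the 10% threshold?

15.09

Chain via Beacon Ventures LLC (R1): 54% × 21% = 11.34% of Crosswind Trust.
Chain via Redpoint Foods Inc. (R1): 19% × 33% = 6.27% of Crosswind Trust.
Chain via Harbor Capital LLC (R1): 22% × 34% = 7.48% of Crosswind Trust.
Aggregating (R2): 11.34% + 6.27% + 7.48% = 25.09%.
25.09% exceeds the 10% threshold by 15.09 percentage points.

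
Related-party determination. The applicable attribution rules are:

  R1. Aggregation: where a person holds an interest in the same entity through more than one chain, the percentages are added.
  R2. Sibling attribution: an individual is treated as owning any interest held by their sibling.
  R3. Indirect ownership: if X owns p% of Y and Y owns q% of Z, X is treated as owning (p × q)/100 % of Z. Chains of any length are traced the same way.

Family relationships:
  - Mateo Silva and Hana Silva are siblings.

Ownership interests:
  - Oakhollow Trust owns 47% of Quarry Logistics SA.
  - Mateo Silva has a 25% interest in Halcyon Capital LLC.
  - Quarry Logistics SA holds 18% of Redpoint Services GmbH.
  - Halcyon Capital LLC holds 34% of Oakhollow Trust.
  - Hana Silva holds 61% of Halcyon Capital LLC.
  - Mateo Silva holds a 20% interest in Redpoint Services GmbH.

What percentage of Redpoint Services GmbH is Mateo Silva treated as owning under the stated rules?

By sibling attribution (R2), Mateo Silva is treated as also owning Hana Silva's interest in Halcyon Capital LLC, giving 25% + 61% = 86%.
Chain via Halcyon Capital LLC → Oakhollow Trust → Quarry Logistics SA (R3): 86% × 34% × 47% × 18% = 2.473704% of Redpoint Services GmbH.
Direct interest in Redpoint Services GmbH: 20%.
Aggregating (R1): 2.473704% + 20% = 22.473704%.

22.473704%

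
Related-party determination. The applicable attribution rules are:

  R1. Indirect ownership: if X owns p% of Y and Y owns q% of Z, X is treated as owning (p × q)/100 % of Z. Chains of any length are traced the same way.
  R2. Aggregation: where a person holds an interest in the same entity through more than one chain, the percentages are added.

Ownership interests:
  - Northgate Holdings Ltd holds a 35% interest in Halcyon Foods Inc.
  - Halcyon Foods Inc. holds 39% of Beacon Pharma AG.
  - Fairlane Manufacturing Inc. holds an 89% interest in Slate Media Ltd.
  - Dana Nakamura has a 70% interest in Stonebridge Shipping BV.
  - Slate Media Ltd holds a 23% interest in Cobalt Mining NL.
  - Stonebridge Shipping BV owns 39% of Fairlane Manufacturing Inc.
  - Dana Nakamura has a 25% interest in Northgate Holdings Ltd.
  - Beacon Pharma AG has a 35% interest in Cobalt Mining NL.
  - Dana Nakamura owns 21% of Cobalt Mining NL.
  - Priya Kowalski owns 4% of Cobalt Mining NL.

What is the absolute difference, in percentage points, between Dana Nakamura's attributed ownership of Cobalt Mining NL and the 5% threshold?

22.782685

Chain via Northgate Holdings Ltd → Halcyon Foods Inc. → Beacon Pharma AG (R1): 25% × 35% × 39% × 35% = 1.194375% of Cobalt Mining NL.
Chain via Stonebridge Shipping BV → Fairlane Manufacturing Inc. → Slate Media Ltd (R1): 70% × 39% × 89% × 23% = 5.58831% of Cobalt Mining NL.
Direct interest in Cobalt Mining NL: 21%.
Aggregating (R2): 1.194375% + 5.58831% + 21% = 27.782685%.
27.782685% exceeds the 5% threshold by 22.782685 percentage points.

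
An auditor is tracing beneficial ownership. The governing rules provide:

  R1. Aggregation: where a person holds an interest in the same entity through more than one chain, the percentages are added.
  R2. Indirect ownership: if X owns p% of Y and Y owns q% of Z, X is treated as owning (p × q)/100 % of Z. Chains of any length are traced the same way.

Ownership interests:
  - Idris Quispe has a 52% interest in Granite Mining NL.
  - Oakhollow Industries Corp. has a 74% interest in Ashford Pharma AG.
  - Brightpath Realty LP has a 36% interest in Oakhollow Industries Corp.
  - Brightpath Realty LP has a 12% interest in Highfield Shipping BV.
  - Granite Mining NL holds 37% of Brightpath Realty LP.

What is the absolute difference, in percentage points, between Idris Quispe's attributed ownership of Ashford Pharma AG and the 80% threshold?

74.874464

Chain via Granite Mining NL → Brightpath Realty LP → Oakhollow Industries Corp. (R2): 52% × 37% × 36% × 74% = 5.125536% of Ashford Pharma AG.
5.125536% falls short of the 80% threshold by 74.874464 percentage points.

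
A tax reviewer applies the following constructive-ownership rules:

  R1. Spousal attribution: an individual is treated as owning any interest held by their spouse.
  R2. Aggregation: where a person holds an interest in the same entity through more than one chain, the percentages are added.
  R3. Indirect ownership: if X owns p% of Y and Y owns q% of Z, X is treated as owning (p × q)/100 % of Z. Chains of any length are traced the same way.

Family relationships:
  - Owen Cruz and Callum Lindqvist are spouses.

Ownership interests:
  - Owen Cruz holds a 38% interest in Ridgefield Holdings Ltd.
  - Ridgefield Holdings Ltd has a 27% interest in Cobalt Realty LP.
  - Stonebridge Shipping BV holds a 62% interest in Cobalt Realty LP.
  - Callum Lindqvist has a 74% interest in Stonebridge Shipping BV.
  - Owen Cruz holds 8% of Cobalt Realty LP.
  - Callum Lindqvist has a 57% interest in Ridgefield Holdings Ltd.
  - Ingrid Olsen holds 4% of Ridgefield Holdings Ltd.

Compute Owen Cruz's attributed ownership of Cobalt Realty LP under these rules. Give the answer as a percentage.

79.53%

By spousal attribution (R1), Owen Cruz is treated as also owning Callum Lindqvist's interest in Ridgefield Holdings Ltd, giving 38% + 57% = 95%.
By spousal attribution (R1), Owen Cruz is treated as owning Callum Lindqvist's 74% interest in Stonebridge Shipping BV.
Chain via Ridgefield Holdings Ltd (R3): 95% × 27% = 25.65% of Cobalt Realty LP.
Direct interest in Cobalt Realty LP: 8%.
Chain via Stonebridge Shipping BV (R3): 74% × 62% = 45.88% of Cobalt Realty LP.
Aggregating (R2): 25.65% + 8% + 45.88% = 79.53%.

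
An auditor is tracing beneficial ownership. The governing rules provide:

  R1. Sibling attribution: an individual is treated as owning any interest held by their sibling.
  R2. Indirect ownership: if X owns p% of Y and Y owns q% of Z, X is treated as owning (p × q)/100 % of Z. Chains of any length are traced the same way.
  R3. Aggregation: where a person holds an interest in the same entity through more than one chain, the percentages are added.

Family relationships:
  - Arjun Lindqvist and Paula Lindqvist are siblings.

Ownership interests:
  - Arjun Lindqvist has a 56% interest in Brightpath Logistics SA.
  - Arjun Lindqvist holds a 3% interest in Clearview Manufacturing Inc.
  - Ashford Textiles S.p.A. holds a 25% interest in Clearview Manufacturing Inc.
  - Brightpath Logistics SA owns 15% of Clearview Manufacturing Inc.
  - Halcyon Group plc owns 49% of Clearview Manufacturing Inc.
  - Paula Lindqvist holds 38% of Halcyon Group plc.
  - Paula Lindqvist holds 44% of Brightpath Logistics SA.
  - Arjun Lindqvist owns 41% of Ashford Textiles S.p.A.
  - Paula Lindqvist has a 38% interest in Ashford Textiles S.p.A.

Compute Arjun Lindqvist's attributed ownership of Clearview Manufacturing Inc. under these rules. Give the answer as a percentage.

By sibling attribution (R1), Arjun Lindqvist is treated as also owning Paula Lindqvist's interest in Ashford Textiles S.p.A, giving 41% + 38% = 79%.
By sibling attribution (R1), Arjun Lindqvist is treated as also owning Paula Lindqvist's interest in Brightpath Logistics SA, giving 56% + 44% = 100%.
By sibling attribution (R1), Arjun Lindqvist is treated as owning Paula Lindqvist's 38% interest in Halcyon Group plc.
Chain via Ashford Textiles S.p.A. (R2): 79% × 25% = 19.75% of Clearview Manufacturing Inc.
Chain via Brightpath Logistics SA (R2): 100% × 15% = 15% of Clearview Manufacturing Inc.
Direct interest in Clearview Manufacturing Inc: 3%.
Chain via Halcyon Group plc (R2): 38% × 49% = 18.62% of Clearview Manufacturing Inc.
Aggregating (R3): 19.75% + 15% + 3% + 18.62% = 56.37%.

56.37%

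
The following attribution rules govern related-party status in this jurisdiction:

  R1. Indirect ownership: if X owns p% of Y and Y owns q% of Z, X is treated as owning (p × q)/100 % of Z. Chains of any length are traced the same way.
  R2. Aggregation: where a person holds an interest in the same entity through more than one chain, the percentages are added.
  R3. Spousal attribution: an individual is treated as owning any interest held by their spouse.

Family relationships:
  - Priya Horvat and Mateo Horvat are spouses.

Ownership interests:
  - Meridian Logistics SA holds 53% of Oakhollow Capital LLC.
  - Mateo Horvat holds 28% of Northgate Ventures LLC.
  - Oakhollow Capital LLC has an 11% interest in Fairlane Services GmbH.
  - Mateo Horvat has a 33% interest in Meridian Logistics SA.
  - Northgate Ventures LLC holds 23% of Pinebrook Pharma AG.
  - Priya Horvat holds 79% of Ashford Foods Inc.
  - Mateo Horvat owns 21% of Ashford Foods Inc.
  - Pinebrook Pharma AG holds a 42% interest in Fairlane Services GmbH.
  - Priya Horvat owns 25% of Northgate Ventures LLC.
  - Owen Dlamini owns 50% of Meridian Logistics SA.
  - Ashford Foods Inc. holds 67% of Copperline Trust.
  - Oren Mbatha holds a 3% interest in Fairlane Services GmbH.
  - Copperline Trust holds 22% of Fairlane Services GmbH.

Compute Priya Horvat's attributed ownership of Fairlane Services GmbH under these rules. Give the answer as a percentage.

By spousal attribution (R3), Priya Horvat is treated as also owning Mateo Horvat's interest in Ashford Foods Inc, giving 79% + 21% = 100%.
By spousal attribution (R3), Priya Horvat is treated as also owning Mateo Horvat's interest in Northgate Ventures LLC, giving 25% + 28% = 53%.
By spousal attribution (R3), Priya Horvat is treated as owning Mateo Horvat's 33% interest in Meridian Logistics SA.
Chain via Ashford Foods Inc. → Copperline Trust (R1): 100% × 67% × 22% = 14.74% of Fairlane Services GmbH.
Chain via Northgate Ventures LLC → Pinebrook Pharma AG (R1): 53% × 23% × 42% = 5.1198% of Fairlane Services GmbH.
Chain via Meridian Logistics SA → Oakhollow Capital LLC (R1): 33% × 53% × 11% = 1.9239% of Fairlane Services GmbH.
Aggregating (R2): 14.74% + 5.1198% + 1.9239% = 21.7837%.

21.7837%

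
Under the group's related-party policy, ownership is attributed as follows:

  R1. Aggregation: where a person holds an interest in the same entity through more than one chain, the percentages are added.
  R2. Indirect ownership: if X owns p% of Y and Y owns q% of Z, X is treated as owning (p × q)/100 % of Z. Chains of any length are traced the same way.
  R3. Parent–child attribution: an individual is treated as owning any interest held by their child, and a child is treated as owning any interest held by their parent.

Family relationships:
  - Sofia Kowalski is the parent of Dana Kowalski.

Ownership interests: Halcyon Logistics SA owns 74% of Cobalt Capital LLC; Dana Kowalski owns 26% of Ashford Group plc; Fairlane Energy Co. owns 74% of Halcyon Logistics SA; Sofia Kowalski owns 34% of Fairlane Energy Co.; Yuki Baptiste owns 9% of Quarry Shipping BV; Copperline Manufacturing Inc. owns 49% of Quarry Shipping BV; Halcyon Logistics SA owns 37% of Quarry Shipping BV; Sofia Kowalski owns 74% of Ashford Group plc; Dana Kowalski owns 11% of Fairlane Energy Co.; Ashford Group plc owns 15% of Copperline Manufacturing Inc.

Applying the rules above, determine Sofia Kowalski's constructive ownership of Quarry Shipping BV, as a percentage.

By parent–child attribution (R3), Sofia Kowalski is treated as also owning Dana Kowalski's interest in Ashford Group plc, giving 74% + 26% = 100%.
By parent–child attribution (R3), Sofia Kowalski is treated as also owning Dana Kowalski's interest in Fairlane Energy Co, giving 34% + 11% = 45%.
Chain via Ashford Group plc → Copperline Manufacturing Inc. (R2): 100% × 15% × 49% = 7.35% of Quarry Shipping BV.
Chain via Fairlane Energy Co. → Halcyon Logistics SA (R2): 45% × 74% × 37% = 12.321% of Quarry Shipping BV.
Aggregating (R1): 7.35% + 12.321% = 19.671%.

19.671%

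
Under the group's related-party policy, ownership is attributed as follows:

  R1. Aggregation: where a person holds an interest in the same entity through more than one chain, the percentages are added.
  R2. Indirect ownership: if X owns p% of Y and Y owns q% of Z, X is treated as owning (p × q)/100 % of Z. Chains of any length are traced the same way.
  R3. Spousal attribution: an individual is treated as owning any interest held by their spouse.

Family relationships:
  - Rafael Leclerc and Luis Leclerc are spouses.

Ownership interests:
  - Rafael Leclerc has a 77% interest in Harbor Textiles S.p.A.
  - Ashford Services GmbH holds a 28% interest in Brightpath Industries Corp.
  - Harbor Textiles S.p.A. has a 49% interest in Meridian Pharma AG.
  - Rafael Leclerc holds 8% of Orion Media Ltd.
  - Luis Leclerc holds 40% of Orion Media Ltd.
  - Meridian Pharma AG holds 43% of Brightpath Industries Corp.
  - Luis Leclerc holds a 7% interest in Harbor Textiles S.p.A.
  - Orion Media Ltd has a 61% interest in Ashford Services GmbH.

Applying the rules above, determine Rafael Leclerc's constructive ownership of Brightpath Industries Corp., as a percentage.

25.8972%

By spousal attribution (R3), Rafael Leclerc is treated as also owning Luis Leclerc's interest in Harbor Textiles S.p.A, giving 77% + 7% = 84%.
By spousal attribution (R3), Rafael Leclerc is treated as also owning Luis Leclerc's interest in Orion Media Ltd, giving 8% + 40% = 48%.
Chain via Harbor Textiles S.p.A. → Meridian Pharma AG (R2): 84% × 49% × 43% = 17.6988% of Brightpath Industries Corp.
Chain via Orion Media Ltd → Ashford Services GmbH (R2): 48% × 61% × 28% = 8.1984% of Brightpath Industries Corp.
Aggregating (R1): 17.6988% + 8.1984% = 25.8972%.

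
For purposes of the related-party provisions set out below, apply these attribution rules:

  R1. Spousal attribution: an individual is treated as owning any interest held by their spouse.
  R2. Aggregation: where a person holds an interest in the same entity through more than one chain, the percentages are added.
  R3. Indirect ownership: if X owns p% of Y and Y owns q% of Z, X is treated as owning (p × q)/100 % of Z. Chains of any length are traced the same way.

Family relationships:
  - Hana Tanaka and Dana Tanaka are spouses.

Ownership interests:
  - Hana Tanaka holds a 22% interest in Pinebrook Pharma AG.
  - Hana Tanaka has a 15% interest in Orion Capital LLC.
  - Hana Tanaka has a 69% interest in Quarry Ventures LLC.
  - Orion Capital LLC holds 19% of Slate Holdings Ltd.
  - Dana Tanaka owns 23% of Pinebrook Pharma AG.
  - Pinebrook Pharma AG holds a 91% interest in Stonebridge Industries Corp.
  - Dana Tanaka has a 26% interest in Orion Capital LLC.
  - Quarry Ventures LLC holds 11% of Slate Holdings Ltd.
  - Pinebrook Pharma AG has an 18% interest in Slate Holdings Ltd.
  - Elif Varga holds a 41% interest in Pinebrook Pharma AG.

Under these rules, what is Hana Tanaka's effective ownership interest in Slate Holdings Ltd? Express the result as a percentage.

By spousal attribution (R1), Hana Tanaka is treated as also owning Dana Tanaka's interest in Orion Capital LLC, giving 15% + 26% = 41%.
By spousal attribution (R1), Hana Tanaka is treated as also owning Dana Tanaka's interest in Pinebrook Pharma AG, giving 22% + 23% = 45%.
Chain via Quarry Ventures LLC (R3): 69% × 11% = 7.59% of Slate Holdings Ltd.
Chain via Orion Capital LLC (R3): 41% × 19% = 7.79% of Slate Holdings Ltd.
Chain via Pinebrook Pharma AG (R3): 45% × 18% = 8.1% of Slate Holdings Ltd.
Aggregating (R2): 7.59% + 7.79% + 8.1% = 23.48%.

23.48%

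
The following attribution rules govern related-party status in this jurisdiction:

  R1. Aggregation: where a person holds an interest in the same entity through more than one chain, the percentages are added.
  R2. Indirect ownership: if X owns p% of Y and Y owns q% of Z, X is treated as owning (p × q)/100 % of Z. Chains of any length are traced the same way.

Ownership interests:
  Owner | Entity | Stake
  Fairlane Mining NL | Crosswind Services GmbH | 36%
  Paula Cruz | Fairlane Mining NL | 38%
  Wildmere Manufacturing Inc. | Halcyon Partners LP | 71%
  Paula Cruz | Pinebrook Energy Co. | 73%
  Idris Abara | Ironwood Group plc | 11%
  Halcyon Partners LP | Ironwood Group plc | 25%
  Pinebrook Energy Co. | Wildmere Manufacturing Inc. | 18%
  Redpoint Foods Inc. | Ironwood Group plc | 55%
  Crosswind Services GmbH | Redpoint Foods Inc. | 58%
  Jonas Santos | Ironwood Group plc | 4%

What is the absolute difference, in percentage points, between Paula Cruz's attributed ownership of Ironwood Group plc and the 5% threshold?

Chain via Fairlane Mining NL → Crosswind Services GmbH → Redpoint Foods Inc. (R2): 38% × 36% × 58% × 55% = 4.36392% of Ironwood Group plc.
Chain via Pinebrook Energy Co. → Wildmere Manufacturing Inc. → Halcyon Partners LP (R2): 73% × 18% × 71% × 25% = 2.33235% of Ironwood Group plc.
Aggregating (R1): 4.36392% + 2.33235% = 6.69627%.
6.69627% exceeds the 5% threshold by 1.69627 percentage points.

1.69627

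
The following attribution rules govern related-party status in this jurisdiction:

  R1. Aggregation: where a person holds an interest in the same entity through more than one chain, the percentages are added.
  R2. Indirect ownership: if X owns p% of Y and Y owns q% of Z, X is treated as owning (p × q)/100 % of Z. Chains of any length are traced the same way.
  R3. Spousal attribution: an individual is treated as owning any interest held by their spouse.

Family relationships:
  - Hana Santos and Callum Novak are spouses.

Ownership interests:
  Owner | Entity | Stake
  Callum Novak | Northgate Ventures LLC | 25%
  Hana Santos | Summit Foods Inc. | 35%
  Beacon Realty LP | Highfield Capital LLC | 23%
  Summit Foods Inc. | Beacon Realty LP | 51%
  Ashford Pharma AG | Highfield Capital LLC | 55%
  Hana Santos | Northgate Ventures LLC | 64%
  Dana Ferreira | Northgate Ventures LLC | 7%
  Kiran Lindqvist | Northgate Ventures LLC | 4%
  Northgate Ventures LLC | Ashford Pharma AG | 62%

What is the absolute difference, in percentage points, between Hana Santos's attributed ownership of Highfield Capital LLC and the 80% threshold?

By spousal attribution (R3), Hana Santos is treated as also owning Callum Novak's interest in Northgate Ventures LLC, giving 64% + 25% = 89%.
Chain via Northgate Ventures LLC → Ashford Pharma AG (R2): 89% × 62% × 55% = 30.349% of Highfield Capital LLC.
Chain via Summit Foods Inc. → Beacon Realty LP (R2): 35% × 51% × 23% = 4.1055% of Highfield Capital LLC.
Aggregating (R1): 30.349% + 4.1055% = 34.4545%.
34.4545% falls short of the 80% threshold by 45.5455 percentage points.

45.5455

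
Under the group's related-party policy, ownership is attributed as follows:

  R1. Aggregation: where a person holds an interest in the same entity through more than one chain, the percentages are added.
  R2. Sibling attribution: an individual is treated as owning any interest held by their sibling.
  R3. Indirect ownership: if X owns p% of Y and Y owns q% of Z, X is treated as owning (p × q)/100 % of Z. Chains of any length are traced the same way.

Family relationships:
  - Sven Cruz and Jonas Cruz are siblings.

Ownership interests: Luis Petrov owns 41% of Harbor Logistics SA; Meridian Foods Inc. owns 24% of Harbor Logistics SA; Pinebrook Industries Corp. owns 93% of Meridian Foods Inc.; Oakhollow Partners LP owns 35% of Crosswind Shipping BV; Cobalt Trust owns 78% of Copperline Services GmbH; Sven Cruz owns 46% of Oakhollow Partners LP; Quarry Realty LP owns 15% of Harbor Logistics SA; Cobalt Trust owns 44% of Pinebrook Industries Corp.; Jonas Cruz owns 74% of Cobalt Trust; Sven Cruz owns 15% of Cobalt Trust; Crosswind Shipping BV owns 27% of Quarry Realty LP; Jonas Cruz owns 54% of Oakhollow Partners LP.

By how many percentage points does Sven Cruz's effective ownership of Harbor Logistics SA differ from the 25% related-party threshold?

By sibling attribution (R2), Sven Cruz is treated as also owning Jonas Cruz's interest in Oakhollow Partners LP, giving 46% + 54% = 100%.
By sibling attribution (R2), Sven Cruz is treated as also owning Jonas Cruz's interest in Cobalt Trust, giving 15% + 74% = 89%.
Chain via Oakhollow Partners LP → Crosswind Shipping BV → Quarry Realty LP (R3): 100% × 35% × 27% × 15% = 1.4175% of Harbor Logistics SA.
Chain via Cobalt Trust → Pinebrook Industries Corp. → Meridian Foods Inc. (R3): 89% × 44% × 93% × 24% = 8.740512% of Harbor Logistics SA.
Aggregating (R1): 1.4175% + 8.740512% = 10.158012%.
10.158012% falls short of the 25% threshold by 14.841988 percentage points.

14.841988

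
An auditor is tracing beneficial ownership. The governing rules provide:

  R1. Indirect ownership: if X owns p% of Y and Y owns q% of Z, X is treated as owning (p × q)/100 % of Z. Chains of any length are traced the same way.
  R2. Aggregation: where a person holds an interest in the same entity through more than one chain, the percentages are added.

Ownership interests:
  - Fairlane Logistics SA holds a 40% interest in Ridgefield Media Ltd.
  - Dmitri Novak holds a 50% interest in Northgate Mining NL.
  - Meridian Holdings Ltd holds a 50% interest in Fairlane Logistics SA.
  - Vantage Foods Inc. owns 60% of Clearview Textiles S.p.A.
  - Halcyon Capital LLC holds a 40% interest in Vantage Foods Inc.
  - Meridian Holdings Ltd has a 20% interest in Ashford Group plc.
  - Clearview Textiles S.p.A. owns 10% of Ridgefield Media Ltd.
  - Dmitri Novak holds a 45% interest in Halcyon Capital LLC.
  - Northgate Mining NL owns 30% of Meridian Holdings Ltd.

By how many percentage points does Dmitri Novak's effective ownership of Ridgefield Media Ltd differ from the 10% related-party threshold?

5.92

Chain via Northgate Mining NL → Meridian Holdings Ltd → Fairlane Logistics SA (R1): 50% × 30% × 50% × 40% = 3% of Ridgefield Media Ltd.
Chain via Halcyon Capital LLC → Vantage Foods Inc. → Clearview Textiles S.p.A. (R1): 45% × 40% × 60% × 10% = 1.08% of Ridgefield Media Ltd.
Aggregating (R2): 3% + 1.08% = 4.08%.
4.08% falls short of the 10% threshold by 5.92 percentage points.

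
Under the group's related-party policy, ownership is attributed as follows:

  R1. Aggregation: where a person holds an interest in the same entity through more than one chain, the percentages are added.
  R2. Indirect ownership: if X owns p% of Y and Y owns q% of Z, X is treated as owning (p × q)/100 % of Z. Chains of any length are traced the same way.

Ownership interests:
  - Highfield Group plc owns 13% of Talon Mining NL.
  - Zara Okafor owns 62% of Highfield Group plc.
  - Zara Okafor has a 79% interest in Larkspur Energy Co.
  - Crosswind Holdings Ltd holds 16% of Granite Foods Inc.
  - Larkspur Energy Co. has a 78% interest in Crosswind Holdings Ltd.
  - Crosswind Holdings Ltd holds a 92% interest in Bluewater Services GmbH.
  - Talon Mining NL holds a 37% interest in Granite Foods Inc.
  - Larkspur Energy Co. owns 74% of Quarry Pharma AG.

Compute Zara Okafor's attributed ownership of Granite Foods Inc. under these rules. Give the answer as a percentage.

Chain via Larkspur Energy Co. → Crosswind Holdings Ltd (R2): 79% × 78% × 16% = 9.8592% of Granite Foods Inc.
Chain via Highfield Group plc → Talon Mining NL (R2): 62% × 13% × 37% = 2.9822% of Granite Foods Inc.
Aggregating (R1): 9.8592% + 2.9822% = 12.8414%.

12.8414%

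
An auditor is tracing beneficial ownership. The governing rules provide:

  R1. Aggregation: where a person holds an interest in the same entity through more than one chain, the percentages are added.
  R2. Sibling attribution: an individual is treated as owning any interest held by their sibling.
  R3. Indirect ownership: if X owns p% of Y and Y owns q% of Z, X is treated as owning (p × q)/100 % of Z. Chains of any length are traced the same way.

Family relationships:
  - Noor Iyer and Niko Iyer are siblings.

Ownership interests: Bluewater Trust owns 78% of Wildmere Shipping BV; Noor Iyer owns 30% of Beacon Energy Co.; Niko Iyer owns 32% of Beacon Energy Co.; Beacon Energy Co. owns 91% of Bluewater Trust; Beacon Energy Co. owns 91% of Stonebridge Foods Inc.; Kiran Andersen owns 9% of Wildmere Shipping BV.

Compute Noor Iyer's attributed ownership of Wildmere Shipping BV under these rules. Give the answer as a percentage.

44.0076%

By sibling attribution (R2), Noor Iyer is treated as also owning Niko Iyer's interest in Beacon Energy Co, giving 30% + 32% = 62%.
Chain via Beacon Energy Co. → Bluewater Trust (R3): 62% × 91% × 78% = 44.0076% of Wildmere Shipping BV.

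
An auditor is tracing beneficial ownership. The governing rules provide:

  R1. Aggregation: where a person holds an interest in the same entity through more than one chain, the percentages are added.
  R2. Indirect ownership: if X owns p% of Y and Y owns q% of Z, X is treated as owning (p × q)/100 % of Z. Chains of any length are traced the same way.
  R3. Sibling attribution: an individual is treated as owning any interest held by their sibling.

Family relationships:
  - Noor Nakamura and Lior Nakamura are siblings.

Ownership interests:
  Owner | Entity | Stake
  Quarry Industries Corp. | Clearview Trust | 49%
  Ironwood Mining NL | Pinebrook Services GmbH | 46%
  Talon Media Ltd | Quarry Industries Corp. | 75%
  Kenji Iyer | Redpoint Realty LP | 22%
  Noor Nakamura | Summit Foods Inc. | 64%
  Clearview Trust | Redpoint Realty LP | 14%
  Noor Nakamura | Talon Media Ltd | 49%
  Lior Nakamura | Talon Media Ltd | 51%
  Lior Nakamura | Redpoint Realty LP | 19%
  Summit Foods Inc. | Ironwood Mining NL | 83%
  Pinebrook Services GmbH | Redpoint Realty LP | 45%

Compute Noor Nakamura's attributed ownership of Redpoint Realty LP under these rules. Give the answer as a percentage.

35.14084%

By sibling attribution (R3), Noor Nakamura is treated as also owning Lior Nakamura's interest in Talon Media Ltd, giving 49% + 51% = 100%.
By sibling attribution (R3), Noor Nakamura is treated as owning Lior Nakamura's 19% interest in Redpoint Realty LP.
Chain via Summit Foods Inc. → Ironwood Mining NL → Pinebrook Services GmbH (R2): 64% × 83% × 46% × 45% = 10.99584% of Redpoint Realty LP.
Chain via Talon Media Ltd → Quarry Industries Corp. → Clearview Trust (R2): 100% × 75% × 49% × 14% = 5.145% of Redpoint Realty LP.
Direct interest in Redpoint Realty LP: 19%.
Aggregating (R1): 10.99584% + 5.145% + 19% = 35.14084%.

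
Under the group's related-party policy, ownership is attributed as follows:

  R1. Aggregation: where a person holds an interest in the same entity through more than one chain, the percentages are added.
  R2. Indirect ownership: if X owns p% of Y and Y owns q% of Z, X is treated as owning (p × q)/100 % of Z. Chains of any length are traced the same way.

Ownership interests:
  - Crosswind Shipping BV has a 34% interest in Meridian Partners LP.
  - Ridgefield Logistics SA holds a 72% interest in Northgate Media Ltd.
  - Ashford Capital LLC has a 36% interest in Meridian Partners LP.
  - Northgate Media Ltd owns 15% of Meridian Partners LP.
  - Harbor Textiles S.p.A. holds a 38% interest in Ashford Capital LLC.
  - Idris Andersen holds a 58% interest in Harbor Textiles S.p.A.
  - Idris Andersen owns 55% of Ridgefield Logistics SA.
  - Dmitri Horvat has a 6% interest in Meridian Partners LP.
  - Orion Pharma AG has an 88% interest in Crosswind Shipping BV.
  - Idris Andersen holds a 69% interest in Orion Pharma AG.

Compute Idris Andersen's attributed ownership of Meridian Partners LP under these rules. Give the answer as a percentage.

34.5192%

Chain via Ridgefield Logistics SA → Northgate Media Ltd (R2): 55% × 72% × 15% = 5.94% of Meridian Partners LP.
Chain via Orion Pharma AG → Crosswind Shipping BV (R2): 69% × 88% × 34% = 20.6448% of Meridian Partners LP.
Chain via Harbor Textiles S.p.A. → Ashford Capital LLC (R2): 58% × 38% × 36% = 7.9344% of Meridian Partners LP.
Aggregating (R1): 5.94% + 20.6448% + 7.9344% = 34.5192%.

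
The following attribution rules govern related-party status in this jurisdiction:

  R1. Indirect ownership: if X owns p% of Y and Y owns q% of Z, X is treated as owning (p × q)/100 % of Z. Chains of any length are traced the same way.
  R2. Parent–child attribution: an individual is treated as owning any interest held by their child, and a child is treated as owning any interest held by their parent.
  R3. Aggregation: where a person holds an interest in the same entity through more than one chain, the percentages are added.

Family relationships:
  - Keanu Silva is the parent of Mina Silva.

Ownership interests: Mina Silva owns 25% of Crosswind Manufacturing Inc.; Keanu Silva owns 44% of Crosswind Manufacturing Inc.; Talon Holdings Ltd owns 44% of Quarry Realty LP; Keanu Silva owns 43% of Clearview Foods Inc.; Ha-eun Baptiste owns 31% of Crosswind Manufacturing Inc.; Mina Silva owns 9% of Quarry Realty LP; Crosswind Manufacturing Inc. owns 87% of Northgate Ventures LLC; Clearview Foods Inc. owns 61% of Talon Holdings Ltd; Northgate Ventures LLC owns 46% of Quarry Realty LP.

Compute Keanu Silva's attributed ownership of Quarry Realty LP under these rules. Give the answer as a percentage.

By parent–child attribution (R2), Keanu Silva is treated as also owning Mina Silva's interest in Crosswind Manufacturing Inc, giving 44% + 25% = 69%.
By parent–child attribution (R2), Keanu Silva is treated as owning Mina Silva's 9% interest in Quarry Realty LP.
Chain via Crosswind Manufacturing Inc. → Northgate Ventures LLC (R1): 69% × 87% × 46% = 27.6138% of Quarry Realty LP.
Chain via Clearview Foods Inc. → Talon Holdings Ltd (R1): 43% × 61% × 44% = 11.5412% of Quarry Realty LP.
Direct interest in Quarry Realty LP: 9%.
Aggregating (R3): 27.6138% + 11.5412% + 9% = 48.155%.

48.155%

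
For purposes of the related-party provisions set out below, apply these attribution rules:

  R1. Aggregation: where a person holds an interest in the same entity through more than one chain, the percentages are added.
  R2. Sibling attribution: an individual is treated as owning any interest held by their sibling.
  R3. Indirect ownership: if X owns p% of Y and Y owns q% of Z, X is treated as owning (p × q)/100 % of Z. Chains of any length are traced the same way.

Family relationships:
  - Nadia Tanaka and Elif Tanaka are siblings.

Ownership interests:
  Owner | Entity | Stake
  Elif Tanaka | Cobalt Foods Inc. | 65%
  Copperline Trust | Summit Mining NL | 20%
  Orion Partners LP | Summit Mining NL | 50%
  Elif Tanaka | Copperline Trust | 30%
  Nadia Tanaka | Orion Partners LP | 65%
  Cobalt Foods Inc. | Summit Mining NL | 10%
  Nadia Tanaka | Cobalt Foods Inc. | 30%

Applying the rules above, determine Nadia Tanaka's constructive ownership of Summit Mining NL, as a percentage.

48%

By sibling attribution (R2), Nadia Tanaka is treated as also owning Elif Tanaka's interest in Cobalt Foods Inc, giving 30% + 65% = 95%.
By sibling attribution (R2), Nadia Tanaka is treated as owning Elif Tanaka's 30% interest in Copperline Trust.
Chain via Cobalt Foods Inc. (R3): 95% × 10% = 9.5% of Summit Mining NL.
Chain via Orion Partners LP (R3): 65% × 50% = 32.5% of Summit Mining NL.
Chain via Copperline Trust (R3): 30% × 20% = 6% of Summit Mining NL.
Aggregating (R1): 9.5% + 32.5% + 6% = 48%.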